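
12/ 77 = 0.16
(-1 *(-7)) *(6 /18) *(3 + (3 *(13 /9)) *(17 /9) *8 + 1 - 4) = 12376 /81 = 152.79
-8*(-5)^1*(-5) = -200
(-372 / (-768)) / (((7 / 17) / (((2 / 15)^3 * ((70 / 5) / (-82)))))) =-527 / 1107000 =-0.00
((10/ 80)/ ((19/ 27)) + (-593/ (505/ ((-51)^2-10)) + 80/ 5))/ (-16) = 232300581/ 1228160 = 189.15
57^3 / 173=185193 / 173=1070.48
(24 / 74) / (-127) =-12 / 4699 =-0.00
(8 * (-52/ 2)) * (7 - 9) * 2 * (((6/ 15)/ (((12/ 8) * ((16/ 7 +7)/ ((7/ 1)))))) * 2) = 25088/ 75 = 334.51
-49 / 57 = -0.86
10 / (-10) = -1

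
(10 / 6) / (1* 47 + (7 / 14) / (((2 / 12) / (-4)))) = 1 / 21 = 0.05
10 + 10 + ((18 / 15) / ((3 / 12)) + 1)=129 / 5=25.80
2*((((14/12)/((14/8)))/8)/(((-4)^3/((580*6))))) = -145/16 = -9.06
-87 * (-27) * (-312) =-732888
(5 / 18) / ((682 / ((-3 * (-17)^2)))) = -1445 / 4092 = -0.35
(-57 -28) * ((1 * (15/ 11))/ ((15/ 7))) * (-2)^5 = 19040/ 11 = 1730.91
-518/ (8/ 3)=-777/ 4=-194.25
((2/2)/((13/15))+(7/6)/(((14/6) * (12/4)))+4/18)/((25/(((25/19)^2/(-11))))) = -25/2574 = -0.01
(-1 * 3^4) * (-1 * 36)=2916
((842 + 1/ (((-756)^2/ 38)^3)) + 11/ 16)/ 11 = 1787782380296720225/ 23336772152504832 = 76.61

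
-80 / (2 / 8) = -320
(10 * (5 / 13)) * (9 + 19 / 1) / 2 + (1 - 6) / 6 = 4135 / 78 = 53.01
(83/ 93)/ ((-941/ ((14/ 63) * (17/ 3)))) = -0.00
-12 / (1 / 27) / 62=-162 / 31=-5.23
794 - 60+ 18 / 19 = 13964 / 19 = 734.95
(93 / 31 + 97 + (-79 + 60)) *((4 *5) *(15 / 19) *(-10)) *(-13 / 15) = 210600 / 19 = 11084.21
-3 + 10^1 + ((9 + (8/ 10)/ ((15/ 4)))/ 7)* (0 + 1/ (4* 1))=15391/ 2100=7.33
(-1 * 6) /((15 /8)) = -16 /5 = -3.20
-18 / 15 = -6 / 5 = -1.20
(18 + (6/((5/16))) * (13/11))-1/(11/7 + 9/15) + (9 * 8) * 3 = 1071043/4180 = 256.23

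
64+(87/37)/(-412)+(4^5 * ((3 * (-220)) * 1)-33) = -10302032483/15244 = -675809.01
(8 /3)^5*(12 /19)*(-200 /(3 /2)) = -52428800 /4617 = -11355.60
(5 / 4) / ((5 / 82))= 41 / 2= 20.50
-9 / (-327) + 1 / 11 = 142 / 1199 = 0.12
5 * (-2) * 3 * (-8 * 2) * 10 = 4800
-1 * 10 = -10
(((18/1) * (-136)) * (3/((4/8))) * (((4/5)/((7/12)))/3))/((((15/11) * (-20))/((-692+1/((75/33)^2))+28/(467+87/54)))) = -22445961284736/131796875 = -170307.23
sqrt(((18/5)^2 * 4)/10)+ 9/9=1+ 18 * sqrt(10)/25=3.28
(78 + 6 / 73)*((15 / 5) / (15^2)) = 76 / 73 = 1.04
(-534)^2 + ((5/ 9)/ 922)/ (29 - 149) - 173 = 56754934415/ 199152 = 284983.00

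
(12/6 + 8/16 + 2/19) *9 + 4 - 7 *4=-21/38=-0.55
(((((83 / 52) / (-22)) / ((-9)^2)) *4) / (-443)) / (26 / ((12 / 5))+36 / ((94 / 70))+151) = 3901 / 90989372331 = 0.00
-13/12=-1.08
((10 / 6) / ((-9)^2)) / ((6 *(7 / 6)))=0.00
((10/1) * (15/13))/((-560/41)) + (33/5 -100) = -343051/3640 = -94.24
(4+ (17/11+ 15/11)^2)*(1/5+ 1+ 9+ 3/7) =560976/4235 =132.46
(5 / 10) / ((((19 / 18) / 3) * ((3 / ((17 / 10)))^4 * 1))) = 0.15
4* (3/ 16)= 0.75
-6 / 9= -2 / 3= -0.67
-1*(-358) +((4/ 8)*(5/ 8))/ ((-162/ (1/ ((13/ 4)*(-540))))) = 325705537/ 909792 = 358.00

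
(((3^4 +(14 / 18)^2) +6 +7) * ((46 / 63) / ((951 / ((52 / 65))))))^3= 2803173285870719488 / 14286579716536465897125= 0.00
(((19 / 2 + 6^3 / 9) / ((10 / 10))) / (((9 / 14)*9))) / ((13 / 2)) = 938 / 1053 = 0.89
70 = 70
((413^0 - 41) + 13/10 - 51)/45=-299/150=-1.99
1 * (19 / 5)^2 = 361 / 25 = 14.44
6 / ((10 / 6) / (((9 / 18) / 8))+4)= 9 / 46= 0.20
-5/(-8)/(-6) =-5/48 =-0.10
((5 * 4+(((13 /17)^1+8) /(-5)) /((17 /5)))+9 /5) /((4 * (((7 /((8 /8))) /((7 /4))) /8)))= 10.64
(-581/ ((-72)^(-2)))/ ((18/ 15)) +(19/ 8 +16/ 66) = -662618189/ 264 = -2509917.38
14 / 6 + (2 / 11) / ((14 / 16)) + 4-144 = -31753 / 231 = -137.46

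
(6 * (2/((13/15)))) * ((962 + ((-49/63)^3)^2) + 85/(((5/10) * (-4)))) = 9775552970/767637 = 12734.60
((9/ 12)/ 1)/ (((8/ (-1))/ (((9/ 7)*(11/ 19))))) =-297/ 4256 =-0.07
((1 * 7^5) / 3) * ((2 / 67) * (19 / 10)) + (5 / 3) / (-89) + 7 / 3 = 28627667 / 89445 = 320.06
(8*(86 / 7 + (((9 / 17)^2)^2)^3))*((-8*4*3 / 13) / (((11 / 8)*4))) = -6996827611952613888 / 53018623587908251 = -131.97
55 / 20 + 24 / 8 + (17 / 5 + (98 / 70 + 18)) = 571 / 20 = 28.55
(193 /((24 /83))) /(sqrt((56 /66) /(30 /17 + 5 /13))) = 80095 * sqrt(969969) /74256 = 1062.31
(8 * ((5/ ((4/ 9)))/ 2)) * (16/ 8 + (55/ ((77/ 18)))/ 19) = 16020/ 133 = 120.45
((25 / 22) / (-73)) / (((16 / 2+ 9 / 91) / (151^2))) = -51872275 / 1183622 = -43.83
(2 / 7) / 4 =1 / 14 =0.07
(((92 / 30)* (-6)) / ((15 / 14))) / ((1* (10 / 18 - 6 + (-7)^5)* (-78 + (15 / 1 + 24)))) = -23 / 878150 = -0.00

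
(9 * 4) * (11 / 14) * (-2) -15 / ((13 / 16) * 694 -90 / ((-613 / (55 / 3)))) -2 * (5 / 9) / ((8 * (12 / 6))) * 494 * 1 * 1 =-63647660263 / 700167636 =-90.90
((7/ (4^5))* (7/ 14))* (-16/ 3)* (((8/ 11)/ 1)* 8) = -7/ 66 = -0.11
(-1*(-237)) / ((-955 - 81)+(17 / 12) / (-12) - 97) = -34128 / 163169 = -0.21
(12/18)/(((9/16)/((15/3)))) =160/27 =5.93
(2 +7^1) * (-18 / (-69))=54 / 23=2.35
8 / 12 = 2 / 3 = 0.67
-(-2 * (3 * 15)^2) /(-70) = -405 /7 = -57.86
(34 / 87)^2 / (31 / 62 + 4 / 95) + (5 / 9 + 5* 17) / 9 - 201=-1341632593 / 7016463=-191.21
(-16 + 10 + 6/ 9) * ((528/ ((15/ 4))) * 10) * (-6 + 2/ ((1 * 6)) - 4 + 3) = 450560/ 9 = 50062.22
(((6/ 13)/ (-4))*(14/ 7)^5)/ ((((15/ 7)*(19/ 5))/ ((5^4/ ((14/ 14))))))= -70000/ 247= -283.40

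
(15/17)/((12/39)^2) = 2535/272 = 9.32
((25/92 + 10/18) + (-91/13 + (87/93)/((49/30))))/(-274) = 0.02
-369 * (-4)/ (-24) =-123/ 2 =-61.50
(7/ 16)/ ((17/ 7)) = 49/ 272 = 0.18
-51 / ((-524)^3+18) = 51 / 143877806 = 0.00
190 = 190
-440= -440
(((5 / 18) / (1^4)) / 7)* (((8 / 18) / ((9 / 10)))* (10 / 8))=125 / 5103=0.02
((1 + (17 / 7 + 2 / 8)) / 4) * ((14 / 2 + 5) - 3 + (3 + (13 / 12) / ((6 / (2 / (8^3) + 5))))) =8165737 / 688128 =11.87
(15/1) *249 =3735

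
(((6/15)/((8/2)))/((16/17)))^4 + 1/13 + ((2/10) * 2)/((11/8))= 34483879503/93716480000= 0.37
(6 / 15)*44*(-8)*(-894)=629376 / 5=125875.20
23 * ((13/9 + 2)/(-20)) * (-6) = 713/30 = 23.77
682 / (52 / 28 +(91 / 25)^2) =45.15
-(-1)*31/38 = 31/38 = 0.82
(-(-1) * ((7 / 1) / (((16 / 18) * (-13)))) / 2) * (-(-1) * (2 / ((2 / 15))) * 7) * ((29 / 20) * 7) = -268569 / 832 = -322.80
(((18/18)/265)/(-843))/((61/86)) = -86/13627095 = -0.00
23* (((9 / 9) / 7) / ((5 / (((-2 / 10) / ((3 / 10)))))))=-46 / 105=-0.44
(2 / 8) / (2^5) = 0.01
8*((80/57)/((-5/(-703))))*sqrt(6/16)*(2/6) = 1184*sqrt(6)/9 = 322.24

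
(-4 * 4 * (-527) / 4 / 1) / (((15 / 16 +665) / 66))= 2226048 / 10655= 208.92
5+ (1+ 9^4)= 6567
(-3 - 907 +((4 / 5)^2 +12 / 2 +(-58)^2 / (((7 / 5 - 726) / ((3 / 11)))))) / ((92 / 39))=-8787691107 / 22915475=-383.48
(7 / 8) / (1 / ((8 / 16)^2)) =7 / 32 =0.22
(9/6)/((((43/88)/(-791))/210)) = -21926520/43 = -509919.07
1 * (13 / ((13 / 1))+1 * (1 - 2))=0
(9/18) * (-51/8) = -51/16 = -3.19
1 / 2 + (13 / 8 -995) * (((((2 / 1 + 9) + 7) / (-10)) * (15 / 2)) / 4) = 3353.14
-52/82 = -26/41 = -0.63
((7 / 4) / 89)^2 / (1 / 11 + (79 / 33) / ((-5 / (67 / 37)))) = -299145 / 600475168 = -0.00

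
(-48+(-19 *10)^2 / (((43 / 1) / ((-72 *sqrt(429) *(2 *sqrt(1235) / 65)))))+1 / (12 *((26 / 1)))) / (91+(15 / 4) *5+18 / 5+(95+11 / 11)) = -20793600 *sqrt(3135) / 180041 - 74875 / 326586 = -6466.84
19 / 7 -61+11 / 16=-6451 / 112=-57.60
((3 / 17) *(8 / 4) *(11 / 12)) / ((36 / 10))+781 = 478027 / 612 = 781.09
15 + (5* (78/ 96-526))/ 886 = 12.04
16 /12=4 /3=1.33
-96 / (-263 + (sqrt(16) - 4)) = 96 / 263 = 0.37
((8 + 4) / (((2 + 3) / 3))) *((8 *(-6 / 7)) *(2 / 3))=-1152 / 35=-32.91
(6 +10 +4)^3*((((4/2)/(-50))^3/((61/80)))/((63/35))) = -1024/2745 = -0.37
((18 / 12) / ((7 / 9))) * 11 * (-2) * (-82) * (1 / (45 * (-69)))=-902 / 805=-1.12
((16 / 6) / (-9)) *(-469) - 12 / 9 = 3716 / 27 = 137.63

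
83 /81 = 1.02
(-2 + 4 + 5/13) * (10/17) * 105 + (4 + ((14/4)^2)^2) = 1065565/3536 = 301.35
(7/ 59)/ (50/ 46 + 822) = 161/ 1116929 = 0.00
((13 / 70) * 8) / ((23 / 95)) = 988 / 161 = 6.14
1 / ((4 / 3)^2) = 9 / 16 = 0.56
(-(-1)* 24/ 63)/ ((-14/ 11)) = -44/ 147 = -0.30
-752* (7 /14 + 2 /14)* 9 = -30456 /7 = -4350.86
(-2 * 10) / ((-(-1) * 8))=-5 / 2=-2.50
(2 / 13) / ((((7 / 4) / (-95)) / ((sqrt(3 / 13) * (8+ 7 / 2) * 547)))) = -4780780 * sqrt(39) / 1183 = -25237.50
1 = 1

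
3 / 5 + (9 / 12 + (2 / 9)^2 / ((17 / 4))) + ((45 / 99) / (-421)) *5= 172969369 / 127537740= 1.36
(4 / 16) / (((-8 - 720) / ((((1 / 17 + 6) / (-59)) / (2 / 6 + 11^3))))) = 309 / 11665419584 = 0.00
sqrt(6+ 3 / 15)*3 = 3*sqrt(155) / 5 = 7.47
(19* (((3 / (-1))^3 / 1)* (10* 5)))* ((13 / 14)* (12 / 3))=-666900 / 7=-95271.43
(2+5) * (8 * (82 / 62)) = 2296 / 31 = 74.06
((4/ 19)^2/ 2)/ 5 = 8/ 1805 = 0.00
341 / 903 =0.38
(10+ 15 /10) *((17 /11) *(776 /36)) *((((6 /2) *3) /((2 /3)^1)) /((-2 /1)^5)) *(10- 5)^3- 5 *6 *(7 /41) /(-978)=-95049778235 /4704832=-20202.59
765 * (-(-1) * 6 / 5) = 918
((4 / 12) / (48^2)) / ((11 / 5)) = 5 / 76032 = 0.00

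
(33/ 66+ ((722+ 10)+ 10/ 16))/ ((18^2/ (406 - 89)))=619735/ 864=717.29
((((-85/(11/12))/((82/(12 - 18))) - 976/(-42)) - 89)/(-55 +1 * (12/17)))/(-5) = -730439/3362205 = -0.22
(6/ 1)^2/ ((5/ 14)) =504/ 5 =100.80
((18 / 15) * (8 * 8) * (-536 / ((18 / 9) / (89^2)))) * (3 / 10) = -1222748928 / 25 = -48909957.12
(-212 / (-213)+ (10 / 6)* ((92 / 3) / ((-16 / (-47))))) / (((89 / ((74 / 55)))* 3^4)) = 14293063 / 506720610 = 0.03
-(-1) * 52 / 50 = 26 / 25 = 1.04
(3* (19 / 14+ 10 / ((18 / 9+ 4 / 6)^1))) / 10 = 429 / 280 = 1.53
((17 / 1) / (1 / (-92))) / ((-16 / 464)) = 45356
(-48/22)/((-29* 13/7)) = 168/4147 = 0.04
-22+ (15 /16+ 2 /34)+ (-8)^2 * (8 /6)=52493 /816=64.33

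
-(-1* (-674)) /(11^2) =-674 /121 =-5.57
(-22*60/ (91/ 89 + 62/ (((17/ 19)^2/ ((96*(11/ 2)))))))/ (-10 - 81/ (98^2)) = 326072318880/ 101100187278403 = 0.00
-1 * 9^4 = -6561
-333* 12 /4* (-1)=999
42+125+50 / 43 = 7231 / 43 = 168.16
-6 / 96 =-1 / 16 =-0.06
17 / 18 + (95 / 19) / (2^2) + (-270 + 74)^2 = 1383055 / 36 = 38418.19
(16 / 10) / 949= 8 / 4745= 0.00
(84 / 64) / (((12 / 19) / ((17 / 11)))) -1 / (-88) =2269 / 704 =3.22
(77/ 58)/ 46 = 77/ 2668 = 0.03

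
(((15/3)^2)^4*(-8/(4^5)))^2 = 152587890625/16384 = 9313225.75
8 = 8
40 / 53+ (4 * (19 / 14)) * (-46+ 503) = 920678 / 371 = 2481.61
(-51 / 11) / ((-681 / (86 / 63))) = 1462 / 157311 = 0.01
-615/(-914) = 615/914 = 0.67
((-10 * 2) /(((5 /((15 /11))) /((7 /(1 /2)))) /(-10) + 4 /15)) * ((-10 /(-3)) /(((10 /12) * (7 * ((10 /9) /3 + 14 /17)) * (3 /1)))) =-183600 /13837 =-13.27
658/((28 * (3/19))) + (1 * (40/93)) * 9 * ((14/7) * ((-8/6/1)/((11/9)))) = 287233/2046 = 140.39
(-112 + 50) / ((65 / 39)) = -37.20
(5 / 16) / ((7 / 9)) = 45 / 112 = 0.40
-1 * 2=-2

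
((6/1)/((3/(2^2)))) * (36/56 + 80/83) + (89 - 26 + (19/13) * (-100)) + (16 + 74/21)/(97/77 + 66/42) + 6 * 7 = -52864562/2469831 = -21.40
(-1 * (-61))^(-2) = 1 / 3721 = 0.00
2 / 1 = 2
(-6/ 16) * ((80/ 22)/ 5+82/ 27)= -559/ 396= -1.41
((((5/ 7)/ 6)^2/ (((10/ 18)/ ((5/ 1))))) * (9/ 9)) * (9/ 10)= 45/ 392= 0.11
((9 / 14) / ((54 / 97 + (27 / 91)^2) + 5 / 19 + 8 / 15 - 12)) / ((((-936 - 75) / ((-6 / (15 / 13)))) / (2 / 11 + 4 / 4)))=-3316189149 / 8960567094842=-0.00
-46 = -46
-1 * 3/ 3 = -1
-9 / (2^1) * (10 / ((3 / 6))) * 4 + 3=-357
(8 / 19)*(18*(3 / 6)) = 72 / 19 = 3.79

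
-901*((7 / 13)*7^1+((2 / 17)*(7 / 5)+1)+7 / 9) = -3010559 / 585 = -5146.25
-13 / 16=-0.81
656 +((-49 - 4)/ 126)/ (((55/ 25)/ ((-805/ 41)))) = 5355883/ 8118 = 659.75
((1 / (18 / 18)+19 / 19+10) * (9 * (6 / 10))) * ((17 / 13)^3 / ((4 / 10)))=795906 / 2197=362.27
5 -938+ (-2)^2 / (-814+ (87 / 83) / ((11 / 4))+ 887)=-62504549 / 66997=-932.95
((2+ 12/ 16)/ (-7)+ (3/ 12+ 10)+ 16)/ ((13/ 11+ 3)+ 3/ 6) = 3982/ 721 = 5.52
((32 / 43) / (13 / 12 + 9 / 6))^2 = 147456 / 1776889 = 0.08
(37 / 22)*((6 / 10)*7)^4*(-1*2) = -7195797 / 6875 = -1046.66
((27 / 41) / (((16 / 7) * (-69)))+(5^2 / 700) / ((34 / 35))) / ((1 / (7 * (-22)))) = -643643 / 128248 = -5.02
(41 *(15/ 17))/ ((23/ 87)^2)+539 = 1056.62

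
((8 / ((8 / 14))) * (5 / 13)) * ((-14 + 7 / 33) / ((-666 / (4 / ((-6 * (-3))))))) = 2450 / 98901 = 0.02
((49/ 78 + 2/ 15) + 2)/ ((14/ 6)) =1077/ 910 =1.18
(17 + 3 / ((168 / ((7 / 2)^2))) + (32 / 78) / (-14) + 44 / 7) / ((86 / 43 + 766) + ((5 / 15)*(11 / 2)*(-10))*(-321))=29297 / 8302944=0.00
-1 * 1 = -1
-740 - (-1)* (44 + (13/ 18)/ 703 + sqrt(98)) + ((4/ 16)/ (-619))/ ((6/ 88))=-5451685247/ 7832826 + 7* sqrt(2)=-686.11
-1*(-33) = 33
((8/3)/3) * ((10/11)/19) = 0.04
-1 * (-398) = 398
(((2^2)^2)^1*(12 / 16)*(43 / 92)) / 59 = 129 / 1357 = 0.10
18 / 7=2.57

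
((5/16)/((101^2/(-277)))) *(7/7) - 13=-13.01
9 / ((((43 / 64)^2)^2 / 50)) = 7549747200 / 3418801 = 2208.30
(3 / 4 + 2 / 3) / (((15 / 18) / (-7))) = -11.90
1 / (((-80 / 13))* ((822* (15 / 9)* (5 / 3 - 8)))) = 39 / 2082400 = 0.00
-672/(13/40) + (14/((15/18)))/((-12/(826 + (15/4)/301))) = -36045547/11180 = -3224.11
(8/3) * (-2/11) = -16/33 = -0.48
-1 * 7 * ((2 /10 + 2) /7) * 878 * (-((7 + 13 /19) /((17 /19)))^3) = 30057009488 /24565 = 1223570.51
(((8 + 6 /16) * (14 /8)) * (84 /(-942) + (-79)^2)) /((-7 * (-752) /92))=1598.61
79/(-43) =-79/43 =-1.84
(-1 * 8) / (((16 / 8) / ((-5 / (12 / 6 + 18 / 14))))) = 140 / 23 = 6.09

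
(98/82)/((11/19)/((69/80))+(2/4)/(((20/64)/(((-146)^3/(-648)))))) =1238895/7966430216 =0.00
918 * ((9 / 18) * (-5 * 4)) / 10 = -918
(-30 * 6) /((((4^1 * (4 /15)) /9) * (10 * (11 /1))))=-1215 /88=-13.81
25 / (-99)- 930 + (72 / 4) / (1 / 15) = -65365 / 99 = -660.25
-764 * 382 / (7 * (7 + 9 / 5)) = -364810 / 77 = -4737.79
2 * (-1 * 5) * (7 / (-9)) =70 / 9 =7.78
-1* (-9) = 9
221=221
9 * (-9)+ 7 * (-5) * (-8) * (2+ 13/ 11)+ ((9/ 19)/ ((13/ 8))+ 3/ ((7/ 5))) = 15449960/ 19019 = 812.34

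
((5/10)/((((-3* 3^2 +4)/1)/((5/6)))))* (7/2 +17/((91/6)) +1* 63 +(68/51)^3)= -1719685/1356264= -1.27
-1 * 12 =-12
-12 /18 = -2 /3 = -0.67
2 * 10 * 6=120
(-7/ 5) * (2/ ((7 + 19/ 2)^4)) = -224/ 5929605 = -0.00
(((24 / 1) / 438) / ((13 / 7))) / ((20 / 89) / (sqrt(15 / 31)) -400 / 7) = -23287740 / 45100732469 -30527 * sqrt(465) / 225503662345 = -0.00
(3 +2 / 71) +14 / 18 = 2432 / 639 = 3.81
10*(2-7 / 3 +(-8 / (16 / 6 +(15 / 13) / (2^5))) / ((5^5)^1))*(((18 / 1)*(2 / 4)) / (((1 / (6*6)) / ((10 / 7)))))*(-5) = 4566489264 / 590275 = 7736.21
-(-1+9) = -8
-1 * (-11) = 11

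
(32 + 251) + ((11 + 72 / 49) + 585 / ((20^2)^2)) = 463301733 / 1568000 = 295.47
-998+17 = -981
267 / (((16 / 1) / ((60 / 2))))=4005 / 8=500.62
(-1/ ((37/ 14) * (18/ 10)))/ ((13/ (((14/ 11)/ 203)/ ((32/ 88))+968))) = -655025/ 41847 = -15.65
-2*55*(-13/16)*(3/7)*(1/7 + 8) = 311.90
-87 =-87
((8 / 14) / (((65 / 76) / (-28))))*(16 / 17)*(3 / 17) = -58368 / 18785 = -3.11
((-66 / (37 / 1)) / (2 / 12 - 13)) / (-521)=-36 / 134939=-0.00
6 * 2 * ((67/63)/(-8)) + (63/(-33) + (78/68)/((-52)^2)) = -5724091/1633632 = -3.50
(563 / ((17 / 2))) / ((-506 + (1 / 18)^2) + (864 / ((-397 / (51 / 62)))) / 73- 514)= -327761894664 / 5047522823029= -0.06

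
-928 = -928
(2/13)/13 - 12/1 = -2026/169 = -11.99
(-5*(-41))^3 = 8615125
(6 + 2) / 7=8 / 7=1.14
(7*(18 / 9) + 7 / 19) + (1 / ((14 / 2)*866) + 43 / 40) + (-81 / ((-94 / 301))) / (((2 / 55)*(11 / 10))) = 703710740169 / 108267320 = 6499.75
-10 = -10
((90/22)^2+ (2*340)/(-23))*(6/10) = -7.70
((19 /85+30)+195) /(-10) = -9572 /425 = -22.52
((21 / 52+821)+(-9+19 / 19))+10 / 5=42401 / 52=815.40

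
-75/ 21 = -25/ 7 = -3.57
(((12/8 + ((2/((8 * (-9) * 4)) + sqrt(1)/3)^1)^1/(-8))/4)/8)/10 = 1681/368640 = 0.00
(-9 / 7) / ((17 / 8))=-72 / 119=-0.61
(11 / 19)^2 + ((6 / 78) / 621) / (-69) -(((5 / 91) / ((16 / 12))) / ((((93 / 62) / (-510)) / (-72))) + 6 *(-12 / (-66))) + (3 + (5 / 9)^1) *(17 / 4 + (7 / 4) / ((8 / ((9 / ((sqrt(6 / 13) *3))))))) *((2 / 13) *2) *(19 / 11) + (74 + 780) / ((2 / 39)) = 266 *sqrt(78) / 1287 + 22031537733623 / 1407632499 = 15653.31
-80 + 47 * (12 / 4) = 61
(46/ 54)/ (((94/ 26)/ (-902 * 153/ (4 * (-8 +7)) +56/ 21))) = 61900475/ 7614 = 8129.82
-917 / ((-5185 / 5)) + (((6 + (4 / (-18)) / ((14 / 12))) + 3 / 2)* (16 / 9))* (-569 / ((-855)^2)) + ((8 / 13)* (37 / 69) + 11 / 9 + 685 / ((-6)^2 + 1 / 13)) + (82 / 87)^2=7690586902636766003 / 344839285702463175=22.30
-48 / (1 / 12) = -576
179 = 179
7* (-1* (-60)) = 420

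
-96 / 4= -24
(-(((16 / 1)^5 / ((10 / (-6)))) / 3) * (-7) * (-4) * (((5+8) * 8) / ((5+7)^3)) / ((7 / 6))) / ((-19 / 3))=-13631488 / 285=-47829.78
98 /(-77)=-14 /11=-1.27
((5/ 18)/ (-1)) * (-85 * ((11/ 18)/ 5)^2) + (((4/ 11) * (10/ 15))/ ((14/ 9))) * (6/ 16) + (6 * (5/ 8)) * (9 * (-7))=-105906737/ 449064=-235.84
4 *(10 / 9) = 40 / 9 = 4.44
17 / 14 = 1.21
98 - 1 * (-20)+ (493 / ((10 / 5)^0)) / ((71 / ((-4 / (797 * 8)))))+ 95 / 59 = 798639831 / 6677266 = 119.61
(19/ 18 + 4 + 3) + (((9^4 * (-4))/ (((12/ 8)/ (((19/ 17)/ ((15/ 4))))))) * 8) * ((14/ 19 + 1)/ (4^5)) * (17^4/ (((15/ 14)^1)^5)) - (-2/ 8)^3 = -37668974031247/ 9000000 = -4185441.56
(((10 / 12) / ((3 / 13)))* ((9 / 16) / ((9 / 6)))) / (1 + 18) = 65 / 912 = 0.07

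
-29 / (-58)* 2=1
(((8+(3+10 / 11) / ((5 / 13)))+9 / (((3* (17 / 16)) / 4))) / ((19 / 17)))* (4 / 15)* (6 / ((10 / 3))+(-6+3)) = -220344 / 26125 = -8.43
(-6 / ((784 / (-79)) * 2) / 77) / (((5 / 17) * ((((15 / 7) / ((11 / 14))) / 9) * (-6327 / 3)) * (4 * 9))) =-1343 / 2314838400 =-0.00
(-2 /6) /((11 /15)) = -5 /11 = -0.45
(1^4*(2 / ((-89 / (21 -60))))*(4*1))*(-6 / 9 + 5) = 1352 / 89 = 15.19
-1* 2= -2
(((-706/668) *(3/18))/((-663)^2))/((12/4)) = -353/2642688828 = -0.00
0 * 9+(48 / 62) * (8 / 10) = 96 / 155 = 0.62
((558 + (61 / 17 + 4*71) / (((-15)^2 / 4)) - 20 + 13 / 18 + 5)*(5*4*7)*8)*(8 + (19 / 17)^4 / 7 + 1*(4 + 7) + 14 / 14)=88250648768368 / 7099285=12430920.69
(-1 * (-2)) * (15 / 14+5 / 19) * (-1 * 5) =-1775 / 133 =-13.35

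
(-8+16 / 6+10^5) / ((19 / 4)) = 1199936 / 57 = 21051.51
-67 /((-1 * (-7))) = -67 /7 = -9.57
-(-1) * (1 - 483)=-482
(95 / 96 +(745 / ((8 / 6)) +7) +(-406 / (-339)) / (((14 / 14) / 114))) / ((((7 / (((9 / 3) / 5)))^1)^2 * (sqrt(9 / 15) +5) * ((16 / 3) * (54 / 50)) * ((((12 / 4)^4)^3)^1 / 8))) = 0.00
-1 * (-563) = 563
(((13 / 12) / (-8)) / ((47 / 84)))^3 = -753571 / 53157376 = -0.01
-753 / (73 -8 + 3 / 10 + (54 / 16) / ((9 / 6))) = -15060 / 1351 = -11.15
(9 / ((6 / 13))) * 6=117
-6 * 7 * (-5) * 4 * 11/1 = 9240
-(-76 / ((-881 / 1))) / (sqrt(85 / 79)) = -0.08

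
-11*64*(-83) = 58432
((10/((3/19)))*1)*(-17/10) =-323/3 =-107.67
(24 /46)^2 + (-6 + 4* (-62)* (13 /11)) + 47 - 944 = -6958469 /5819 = -1195.82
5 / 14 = 0.36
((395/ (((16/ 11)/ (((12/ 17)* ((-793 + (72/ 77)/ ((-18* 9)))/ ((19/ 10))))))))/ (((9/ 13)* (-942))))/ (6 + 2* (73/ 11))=155207506025/ 24382660176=6.37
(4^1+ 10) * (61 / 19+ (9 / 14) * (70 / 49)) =7688 / 133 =57.80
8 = 8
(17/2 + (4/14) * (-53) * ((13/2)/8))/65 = -213/3640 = -0.06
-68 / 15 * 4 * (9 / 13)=-816 / 65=-12.55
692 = 692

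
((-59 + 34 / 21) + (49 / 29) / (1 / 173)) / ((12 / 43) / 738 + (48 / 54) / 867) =328032834768 / 1959559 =167401.36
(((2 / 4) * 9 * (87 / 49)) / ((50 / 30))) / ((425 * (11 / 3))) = 7047 / 2290750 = 0.00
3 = 3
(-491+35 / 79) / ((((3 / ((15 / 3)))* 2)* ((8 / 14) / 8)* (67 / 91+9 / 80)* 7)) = -470215200 / 488141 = -963.28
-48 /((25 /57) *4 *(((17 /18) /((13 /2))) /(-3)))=240084 /425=564.90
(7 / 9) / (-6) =-7 / 54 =-0.13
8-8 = 0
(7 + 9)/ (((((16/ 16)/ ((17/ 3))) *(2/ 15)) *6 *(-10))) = -34/ 3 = -11.33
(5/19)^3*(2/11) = 250/75449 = 0.00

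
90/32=45/16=2.81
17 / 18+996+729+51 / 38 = 295366 / 171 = 1727.29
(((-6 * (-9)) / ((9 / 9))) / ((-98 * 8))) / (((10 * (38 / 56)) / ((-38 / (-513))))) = -1 / 1330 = -0.00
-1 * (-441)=441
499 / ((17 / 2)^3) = 3992 / 4913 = 0.81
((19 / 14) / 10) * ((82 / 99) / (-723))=-779 / 5010390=-0.00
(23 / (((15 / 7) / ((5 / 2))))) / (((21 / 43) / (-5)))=-4945 / 18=-274.72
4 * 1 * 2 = 8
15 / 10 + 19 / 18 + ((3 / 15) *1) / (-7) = 796 / 315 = 2.53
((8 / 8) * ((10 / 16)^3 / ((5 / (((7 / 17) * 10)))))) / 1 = 875 / 4352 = 0.20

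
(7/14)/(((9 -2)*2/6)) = 3/14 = 0.21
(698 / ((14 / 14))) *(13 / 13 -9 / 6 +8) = 5235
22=22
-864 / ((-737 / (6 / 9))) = 576 / 737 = 0.78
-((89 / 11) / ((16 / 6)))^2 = -71289 / 7744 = -9.21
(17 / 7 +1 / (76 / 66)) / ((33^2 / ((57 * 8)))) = 3508 / 2541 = 1.38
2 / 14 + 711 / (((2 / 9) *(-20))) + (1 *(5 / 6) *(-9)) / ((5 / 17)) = -51893 / 280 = -185.33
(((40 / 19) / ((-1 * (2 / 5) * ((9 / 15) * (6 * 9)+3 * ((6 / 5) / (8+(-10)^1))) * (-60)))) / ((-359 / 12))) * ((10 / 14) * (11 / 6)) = -2750 / 21915873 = -0.00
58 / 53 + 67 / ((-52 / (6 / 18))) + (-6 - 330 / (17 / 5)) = -14392087 / 140556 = -102.39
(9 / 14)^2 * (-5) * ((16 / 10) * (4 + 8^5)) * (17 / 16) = -11281761 / 98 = -115120.01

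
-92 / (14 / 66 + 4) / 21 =-1012 / 973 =-1.04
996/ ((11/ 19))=18924/ 11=1720.36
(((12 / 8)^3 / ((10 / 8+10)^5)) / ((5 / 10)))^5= 1099511627776 / 14910562365949066579341888427734375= 0.00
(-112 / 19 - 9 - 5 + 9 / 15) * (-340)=124644 / 19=6560.21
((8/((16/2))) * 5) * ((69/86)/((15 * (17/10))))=115/731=0.16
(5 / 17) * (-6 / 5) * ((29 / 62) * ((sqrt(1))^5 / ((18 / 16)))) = -232 / 1581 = -0.15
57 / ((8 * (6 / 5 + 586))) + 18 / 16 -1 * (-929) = 21847061 / 23488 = 930.14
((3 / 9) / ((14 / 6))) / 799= 1 / 5593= 0.00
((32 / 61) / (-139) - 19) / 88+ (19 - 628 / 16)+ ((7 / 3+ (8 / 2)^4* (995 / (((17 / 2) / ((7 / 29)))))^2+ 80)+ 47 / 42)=778614735796007801 / 3808381446408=204447.68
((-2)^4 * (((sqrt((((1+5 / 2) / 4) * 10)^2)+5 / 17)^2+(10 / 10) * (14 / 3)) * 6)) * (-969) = -136732854 / 17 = -8043109.06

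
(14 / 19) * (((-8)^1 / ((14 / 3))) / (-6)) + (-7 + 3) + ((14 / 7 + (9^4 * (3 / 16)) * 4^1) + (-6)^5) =-217135 / 76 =-2857.04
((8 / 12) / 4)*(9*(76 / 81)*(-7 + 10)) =38 / 9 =4.22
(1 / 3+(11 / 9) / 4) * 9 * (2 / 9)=23 / 18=1.28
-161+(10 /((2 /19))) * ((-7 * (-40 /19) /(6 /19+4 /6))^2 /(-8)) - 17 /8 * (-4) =-22595 /8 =-2824.38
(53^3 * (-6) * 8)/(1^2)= -7146096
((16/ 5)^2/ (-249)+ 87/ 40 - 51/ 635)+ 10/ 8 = 20893699/ 6324600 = 3.30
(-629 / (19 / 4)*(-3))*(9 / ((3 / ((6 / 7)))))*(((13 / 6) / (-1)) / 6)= -49062 / 133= -368.89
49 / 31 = 1.58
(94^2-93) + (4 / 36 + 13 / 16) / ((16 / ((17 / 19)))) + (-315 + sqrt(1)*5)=19429751 / 2304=8433.05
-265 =-265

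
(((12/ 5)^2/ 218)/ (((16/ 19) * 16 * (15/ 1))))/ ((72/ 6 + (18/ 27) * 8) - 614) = -171/ 780440000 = -0.00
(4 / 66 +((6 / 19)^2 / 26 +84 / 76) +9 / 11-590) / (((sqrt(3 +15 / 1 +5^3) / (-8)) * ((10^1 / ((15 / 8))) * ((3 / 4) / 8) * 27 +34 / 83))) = 120934118144 * sqrt(143) / 51135730503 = 28.28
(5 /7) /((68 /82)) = 205 /238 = 0.86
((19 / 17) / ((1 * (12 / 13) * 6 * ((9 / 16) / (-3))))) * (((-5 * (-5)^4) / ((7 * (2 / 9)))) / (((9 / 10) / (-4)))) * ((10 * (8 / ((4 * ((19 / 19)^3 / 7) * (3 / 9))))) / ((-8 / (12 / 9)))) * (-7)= -2161250000 / 459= -4708605.66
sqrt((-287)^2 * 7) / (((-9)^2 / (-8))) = -2296 * sqrt(7) / 81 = -75.00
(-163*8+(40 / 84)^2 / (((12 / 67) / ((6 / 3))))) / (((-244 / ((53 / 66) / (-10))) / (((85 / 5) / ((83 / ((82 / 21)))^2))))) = -1303934589101 / 80909290587510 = -0.02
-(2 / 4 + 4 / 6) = -7 / 6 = -1.17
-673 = -673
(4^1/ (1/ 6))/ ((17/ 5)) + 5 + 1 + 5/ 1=307/ 17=18.06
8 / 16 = 1 / 2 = 0.50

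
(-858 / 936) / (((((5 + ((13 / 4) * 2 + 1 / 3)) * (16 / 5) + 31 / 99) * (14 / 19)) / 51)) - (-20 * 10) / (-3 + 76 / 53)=-11364421405 / 87842552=-129.37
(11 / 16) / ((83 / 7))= 77 / 1328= 0.06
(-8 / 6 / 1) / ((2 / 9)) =-6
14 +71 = 85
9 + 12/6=11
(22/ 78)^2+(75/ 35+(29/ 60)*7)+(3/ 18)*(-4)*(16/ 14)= 1031447/ 212940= 4.84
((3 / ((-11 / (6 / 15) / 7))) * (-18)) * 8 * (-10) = -12096 / 11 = -1099.64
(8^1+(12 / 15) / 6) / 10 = 61 / 75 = 0.81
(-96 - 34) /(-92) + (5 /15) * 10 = 655 /138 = 4.75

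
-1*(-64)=64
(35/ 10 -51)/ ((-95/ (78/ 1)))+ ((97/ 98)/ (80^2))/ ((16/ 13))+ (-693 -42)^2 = 5421657294061/ 10035200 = 540264.00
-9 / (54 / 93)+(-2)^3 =-47 / 2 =-23.50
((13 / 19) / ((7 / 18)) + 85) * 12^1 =138468 / 133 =1041.11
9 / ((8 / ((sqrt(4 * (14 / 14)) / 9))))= 1 / 4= 0.25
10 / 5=2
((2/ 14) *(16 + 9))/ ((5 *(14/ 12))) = 30/ 49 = 0.61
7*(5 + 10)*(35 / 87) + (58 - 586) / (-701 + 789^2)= 42.24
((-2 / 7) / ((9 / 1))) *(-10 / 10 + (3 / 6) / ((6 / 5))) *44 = 22 / 27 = 0.81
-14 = -14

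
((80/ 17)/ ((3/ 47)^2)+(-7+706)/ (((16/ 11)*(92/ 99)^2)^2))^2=20106725025014508713243333817049/ 7873456112453012353449984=2553735.58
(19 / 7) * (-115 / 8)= -2185 / 56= -39.02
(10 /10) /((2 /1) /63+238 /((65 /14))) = 4095 /210046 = 0.02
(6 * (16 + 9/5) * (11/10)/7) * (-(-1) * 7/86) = 2937/2150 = 1.37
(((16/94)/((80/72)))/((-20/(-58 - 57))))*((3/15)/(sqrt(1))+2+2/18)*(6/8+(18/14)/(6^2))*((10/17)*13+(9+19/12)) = 12231791/419475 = 29.16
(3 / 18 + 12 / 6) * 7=91 / 6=15.17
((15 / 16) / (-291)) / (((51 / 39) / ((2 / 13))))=-5 / 13192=-0.00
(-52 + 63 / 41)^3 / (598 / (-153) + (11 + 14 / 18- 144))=1355104859877 / 1435486588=944.00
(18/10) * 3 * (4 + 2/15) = 558/25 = 22.32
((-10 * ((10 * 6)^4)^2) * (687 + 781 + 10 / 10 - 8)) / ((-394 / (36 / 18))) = 2453918976000000000 / 197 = 12456441502538071.07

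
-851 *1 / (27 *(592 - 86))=-37 / 594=-0.06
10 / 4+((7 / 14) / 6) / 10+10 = 1501 / 120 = 12.51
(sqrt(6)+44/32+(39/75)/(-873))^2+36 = 239971 * sqrt(6)/87300+1337962800841/30485160000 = 50.62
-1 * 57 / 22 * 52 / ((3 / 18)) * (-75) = 666900 / 11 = 60627.27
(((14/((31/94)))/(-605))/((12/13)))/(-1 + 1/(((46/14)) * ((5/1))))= 98371/1215324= 0.08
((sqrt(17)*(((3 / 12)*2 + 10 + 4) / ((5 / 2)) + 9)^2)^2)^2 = 259867279918891264 / 390625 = 665260236592.36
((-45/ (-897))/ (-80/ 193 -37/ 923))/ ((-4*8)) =205545/ 59602016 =0.00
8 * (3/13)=24/13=1.85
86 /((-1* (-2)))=43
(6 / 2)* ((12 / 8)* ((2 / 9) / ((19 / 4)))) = 4 / 19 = 0.21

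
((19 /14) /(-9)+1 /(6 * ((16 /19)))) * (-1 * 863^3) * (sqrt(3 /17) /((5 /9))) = -12211977293 * sqrt(51) /3808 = -22902038.29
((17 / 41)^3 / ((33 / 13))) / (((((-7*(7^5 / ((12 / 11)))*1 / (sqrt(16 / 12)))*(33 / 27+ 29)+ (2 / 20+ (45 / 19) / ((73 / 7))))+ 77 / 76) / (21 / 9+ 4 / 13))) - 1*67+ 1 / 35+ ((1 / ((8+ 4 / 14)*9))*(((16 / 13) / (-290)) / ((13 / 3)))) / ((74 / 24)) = -1302025068496862175163042986562421684 / 19441499359628695373376519318996845 - 5389720159315301600*sqrt(3) / 355292733601872295332519293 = -66.97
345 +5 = 350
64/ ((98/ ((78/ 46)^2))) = 48672/ 25921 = 1.88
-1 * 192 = -192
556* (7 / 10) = 1946 / 5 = 389.20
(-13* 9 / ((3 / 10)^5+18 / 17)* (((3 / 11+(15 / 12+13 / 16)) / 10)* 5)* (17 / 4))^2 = 23284455001259765625 / 77795857478416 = 299301.99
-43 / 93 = -0.46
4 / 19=0.21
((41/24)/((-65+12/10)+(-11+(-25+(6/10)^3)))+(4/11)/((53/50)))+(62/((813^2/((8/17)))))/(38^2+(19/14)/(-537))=769339453383291393697/2360671917799662525696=0.33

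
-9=-9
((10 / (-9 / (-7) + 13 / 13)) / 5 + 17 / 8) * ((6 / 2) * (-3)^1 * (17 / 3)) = -153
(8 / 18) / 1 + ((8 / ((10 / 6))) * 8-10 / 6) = 1673 / 45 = 37.18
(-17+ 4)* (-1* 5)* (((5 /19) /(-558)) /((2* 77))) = -325 /1632708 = -0.00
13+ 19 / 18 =14.06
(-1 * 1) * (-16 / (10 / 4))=32 / 5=6.40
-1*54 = -54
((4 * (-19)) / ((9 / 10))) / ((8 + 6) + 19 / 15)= -3800 / 687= -5.53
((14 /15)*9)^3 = 74088 /125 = 592.70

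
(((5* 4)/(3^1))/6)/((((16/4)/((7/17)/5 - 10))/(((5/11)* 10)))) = -7025/561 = -12.52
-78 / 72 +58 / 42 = 25 / 84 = 0.30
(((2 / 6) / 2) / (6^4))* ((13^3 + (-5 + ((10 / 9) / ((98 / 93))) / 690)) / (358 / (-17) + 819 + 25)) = 0.00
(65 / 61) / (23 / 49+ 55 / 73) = 232505 / 266814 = 0.87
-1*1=-1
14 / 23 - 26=-25.39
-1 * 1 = -1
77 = 77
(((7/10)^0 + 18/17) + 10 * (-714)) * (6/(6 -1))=-145614/17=-8565.53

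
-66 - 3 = -69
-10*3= -30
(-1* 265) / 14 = -265 / 14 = -18.93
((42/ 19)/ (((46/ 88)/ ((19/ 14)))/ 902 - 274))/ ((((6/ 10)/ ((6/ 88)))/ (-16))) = 505120/ 34435901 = 0.01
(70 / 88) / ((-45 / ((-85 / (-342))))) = -595 / 135432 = -0.00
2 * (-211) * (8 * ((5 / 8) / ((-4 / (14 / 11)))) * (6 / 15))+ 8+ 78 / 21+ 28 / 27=584816 / 2079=281.30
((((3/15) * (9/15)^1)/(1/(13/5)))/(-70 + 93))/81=13/77625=0.00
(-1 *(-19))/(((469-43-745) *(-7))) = 19/2233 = 0.01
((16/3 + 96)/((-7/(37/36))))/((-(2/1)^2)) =703/189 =3.72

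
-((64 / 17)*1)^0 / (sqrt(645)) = -0.04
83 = 83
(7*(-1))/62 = -7/62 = -0.11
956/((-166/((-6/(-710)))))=-0.05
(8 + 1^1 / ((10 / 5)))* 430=3655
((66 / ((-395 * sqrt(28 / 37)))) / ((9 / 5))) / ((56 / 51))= -187 * sqrt(259) / 30968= -0.10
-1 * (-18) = 18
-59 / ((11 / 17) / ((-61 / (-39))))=-61183 / 429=-142.62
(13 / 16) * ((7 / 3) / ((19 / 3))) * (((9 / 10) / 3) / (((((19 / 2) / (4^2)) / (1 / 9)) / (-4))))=-364 / 5415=-0.07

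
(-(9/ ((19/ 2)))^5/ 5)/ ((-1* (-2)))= -944784/ 12380495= -0.08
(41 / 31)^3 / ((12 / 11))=758131 / 357492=2.12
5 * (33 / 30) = 11 / 2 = 5.50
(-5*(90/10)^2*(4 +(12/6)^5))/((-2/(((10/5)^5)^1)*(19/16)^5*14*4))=30576476160/17332693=1764.09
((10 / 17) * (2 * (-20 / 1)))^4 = 25600000000 / 83521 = 306509.74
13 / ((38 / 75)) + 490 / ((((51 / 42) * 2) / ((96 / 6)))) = 2102015 / 646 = 3253.89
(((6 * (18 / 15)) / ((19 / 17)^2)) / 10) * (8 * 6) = 249696 / 9025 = 27.67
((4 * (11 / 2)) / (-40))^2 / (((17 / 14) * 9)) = 847 / 30600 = 0.03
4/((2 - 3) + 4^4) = 4/255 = 0.02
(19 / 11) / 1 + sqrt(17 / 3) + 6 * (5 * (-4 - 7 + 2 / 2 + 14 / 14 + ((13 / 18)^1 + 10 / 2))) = -3188 / 33 + sqrt(51) / 3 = -94.23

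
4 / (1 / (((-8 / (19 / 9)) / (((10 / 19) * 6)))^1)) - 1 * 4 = -44 / 5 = -8.80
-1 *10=-10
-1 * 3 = -3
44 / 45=0.98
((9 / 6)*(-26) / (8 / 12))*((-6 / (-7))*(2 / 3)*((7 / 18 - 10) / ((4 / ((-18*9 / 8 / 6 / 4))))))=-67.77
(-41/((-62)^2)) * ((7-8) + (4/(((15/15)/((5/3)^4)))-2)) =-92537/311364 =-0.30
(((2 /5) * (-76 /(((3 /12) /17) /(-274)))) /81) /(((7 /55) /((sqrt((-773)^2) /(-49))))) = -866754.50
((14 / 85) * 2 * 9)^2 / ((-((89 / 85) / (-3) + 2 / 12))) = 127008 / 2635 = 48.20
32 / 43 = 0.74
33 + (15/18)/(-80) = 3167/96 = 32.99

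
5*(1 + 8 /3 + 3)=100 /3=33.33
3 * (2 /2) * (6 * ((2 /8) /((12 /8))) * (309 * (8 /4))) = 1854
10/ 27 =0.37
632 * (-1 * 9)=-5688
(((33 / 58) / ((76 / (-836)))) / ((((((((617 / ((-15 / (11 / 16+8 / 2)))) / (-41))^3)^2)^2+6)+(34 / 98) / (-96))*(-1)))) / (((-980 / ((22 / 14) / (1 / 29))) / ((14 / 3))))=-0.00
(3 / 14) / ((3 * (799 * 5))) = 1 / 55930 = 0.00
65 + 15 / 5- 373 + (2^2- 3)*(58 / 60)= -9121 / 30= -304.03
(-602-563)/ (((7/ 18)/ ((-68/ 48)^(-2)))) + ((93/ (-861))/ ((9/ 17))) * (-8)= -1491.04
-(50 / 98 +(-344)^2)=-5798489 / 49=-118336.51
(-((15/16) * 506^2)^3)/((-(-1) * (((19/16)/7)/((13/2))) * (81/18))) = -8949438482736877125/76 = -117755769509695751.64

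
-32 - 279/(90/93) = -3203/10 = -320.30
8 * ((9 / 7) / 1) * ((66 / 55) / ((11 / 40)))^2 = 165888 / 847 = 195.85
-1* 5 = -5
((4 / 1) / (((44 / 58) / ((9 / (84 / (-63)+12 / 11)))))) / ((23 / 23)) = -783 / 4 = -195.75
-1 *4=-4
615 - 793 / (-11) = 7558 / 11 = 687.09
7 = 7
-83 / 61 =-1.36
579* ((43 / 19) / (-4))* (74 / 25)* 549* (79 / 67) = -39952888119 / 63650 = -627696.59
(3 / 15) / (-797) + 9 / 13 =35852 / 51805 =0.69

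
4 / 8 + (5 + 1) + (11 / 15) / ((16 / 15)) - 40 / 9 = 395 / 144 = 2.74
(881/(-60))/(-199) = 881/11940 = 0.07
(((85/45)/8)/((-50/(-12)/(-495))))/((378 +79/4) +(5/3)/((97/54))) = -54417/773435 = -0.07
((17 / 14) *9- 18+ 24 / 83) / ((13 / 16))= -63048 / 7553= -8.35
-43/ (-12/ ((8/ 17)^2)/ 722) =496736/ 867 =572.94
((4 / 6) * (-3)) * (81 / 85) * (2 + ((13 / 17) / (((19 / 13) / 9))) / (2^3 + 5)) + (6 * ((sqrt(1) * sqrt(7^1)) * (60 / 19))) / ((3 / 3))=-123606 / 27455 + 360 * sqrt(7) / 19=45.63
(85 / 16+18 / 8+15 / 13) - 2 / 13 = 137 / 16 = 8.56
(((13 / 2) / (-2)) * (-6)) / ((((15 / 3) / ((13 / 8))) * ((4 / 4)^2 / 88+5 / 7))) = 13013 / 1490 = 8.73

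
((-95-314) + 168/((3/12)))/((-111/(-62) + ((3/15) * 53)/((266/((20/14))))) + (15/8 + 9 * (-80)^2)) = 60723544/13300008223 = 0.00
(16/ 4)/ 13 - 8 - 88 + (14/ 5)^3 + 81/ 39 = -116453/ 1625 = -71.66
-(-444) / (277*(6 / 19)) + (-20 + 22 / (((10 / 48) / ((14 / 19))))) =1654854 / 26315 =62.89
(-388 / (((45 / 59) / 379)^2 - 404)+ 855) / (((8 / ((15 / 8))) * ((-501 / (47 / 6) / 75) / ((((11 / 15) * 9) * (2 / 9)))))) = -47549961410873075 / 137810924409408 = -345.04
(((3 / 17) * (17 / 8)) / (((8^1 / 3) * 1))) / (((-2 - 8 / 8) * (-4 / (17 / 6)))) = 17 / 512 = 0.03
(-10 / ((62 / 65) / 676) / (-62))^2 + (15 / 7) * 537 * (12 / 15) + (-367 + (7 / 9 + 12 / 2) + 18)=793871828656 / 58181823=13644.67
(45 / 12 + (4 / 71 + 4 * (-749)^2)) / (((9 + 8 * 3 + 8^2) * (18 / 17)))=1203785521 / 55096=21848.87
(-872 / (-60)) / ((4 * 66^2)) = 109 / 130680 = 0.00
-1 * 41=-41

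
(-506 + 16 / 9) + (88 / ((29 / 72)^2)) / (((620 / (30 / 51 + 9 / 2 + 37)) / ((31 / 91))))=-491.68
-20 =-20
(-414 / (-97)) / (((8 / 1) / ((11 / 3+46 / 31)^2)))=5277143 / 372868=14.15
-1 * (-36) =36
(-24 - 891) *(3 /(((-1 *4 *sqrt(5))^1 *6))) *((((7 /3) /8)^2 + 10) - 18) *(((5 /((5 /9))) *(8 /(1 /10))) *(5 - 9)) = 4171485 *sqrt(5) /8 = 1165965.50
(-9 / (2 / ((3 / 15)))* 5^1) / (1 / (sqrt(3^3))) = -27* sqrt(3) / 2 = -23.38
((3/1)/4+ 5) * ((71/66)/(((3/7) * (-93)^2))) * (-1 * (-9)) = 11431/761112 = 0.02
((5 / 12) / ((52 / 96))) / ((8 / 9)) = 45 / 52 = 0.87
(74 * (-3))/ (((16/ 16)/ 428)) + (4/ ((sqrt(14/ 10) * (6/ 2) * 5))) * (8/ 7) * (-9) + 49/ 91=-1235201/ 13 - 96 * sqrt(35)/ 245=-95017.78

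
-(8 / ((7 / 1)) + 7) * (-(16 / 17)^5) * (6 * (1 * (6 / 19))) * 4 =452984832 / 9938999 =45.58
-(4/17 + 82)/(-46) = 699/391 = 1.79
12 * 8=96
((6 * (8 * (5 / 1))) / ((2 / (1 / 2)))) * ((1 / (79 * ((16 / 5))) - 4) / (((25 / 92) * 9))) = -116173 / 1185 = -98.04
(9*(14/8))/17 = 63/68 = 0.93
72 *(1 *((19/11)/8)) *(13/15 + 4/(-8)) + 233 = 2387/10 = 238.70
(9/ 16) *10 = 45/ 8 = 5.62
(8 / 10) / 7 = 4 / 35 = 0.11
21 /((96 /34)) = 119 /16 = 7.44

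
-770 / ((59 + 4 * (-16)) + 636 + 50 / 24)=-9240 / 7597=-1.22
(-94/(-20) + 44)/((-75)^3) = -487/4218750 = -0.00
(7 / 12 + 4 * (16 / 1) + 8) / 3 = 871 / 36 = 24.19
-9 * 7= -63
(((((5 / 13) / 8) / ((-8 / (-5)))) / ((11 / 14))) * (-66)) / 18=-175 / 1248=-0.14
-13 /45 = -0.29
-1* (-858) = 858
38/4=19/2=9.50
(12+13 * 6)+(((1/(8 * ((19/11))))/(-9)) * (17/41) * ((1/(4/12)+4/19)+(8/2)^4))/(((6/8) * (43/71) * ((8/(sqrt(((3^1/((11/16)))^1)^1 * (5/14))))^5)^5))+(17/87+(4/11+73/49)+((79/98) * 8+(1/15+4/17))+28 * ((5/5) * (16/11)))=185380519/1328635 - 28565698590087890625 * sqrt(2310)/106393742820508762451026717548551914651648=139.53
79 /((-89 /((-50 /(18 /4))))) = 7900 /801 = 9.86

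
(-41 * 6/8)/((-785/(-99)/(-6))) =36531/1570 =23.27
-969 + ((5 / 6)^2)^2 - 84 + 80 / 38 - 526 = -38817581 / 24624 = -1576.41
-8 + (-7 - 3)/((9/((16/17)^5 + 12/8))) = -10.49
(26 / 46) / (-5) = -13 / 115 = -0.11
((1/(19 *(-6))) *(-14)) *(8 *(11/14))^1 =44/57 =0.77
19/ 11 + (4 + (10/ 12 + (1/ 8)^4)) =886817/ 135168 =6.56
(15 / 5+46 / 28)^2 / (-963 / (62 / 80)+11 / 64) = -2095600 / 120782011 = -0.02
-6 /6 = -1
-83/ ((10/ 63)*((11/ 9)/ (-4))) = 94122/ 55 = 1711.31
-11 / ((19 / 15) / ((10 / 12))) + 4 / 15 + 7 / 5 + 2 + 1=-293 / 114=-2.57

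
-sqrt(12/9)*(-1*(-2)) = -2.31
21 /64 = 0.33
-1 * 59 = -59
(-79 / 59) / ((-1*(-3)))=-79 / 177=-0.45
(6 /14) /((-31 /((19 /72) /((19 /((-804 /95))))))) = 67 /41230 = 0.00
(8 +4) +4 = 16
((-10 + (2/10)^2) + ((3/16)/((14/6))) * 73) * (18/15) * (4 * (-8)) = 137556/875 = 157.21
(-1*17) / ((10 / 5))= -17 / 2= -8.50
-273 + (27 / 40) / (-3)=-10929 / 40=-273.22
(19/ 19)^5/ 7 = 1/ 7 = 0.14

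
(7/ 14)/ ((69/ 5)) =5/ 138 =0.04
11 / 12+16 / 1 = 203 / 12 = 16.92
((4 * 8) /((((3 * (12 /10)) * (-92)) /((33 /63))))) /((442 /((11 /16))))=-605 /7685496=-0.00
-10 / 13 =-0.77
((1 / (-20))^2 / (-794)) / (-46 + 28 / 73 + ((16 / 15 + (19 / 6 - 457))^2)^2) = -147825 / 1972995818595083077802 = -0.00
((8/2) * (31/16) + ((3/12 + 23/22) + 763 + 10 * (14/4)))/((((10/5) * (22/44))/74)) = 656935/11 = 59721.36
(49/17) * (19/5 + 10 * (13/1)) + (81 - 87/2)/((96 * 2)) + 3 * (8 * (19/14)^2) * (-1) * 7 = 76.43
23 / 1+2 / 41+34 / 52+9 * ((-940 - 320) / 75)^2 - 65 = 66594689 / 26650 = 2498.86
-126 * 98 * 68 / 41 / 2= -419832 / 41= -10239.80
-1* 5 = -5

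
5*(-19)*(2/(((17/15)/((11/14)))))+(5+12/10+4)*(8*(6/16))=-60168/595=-101.12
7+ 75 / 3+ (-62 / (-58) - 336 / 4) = -1477 / 29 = -50.93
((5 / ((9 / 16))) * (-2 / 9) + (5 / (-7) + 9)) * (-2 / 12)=-1789 / 1701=-1.05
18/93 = 6/31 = 0.19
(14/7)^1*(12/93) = 0.26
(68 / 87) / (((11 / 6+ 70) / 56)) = 7616 / 12499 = 0.61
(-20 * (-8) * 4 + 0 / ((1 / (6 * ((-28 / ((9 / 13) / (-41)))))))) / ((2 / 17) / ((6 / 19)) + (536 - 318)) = 2.93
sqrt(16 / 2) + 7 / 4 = 7 / 4 + 2 * sqrt(2) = 4.58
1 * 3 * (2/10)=3/5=0.60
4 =4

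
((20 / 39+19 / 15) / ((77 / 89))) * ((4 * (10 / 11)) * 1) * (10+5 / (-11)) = 1235320 / 17303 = 71.39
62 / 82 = 0.76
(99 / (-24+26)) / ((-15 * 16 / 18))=-297 / 80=-3.71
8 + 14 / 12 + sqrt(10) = sqrt(10) + 55 / 6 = 12.33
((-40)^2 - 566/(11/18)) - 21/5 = 36829/55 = 669.62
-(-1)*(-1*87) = -87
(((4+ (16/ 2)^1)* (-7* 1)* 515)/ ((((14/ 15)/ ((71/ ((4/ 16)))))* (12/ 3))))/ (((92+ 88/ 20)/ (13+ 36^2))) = -44685919.61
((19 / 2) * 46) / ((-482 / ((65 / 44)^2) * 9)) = -1846325 / 8398368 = -0.22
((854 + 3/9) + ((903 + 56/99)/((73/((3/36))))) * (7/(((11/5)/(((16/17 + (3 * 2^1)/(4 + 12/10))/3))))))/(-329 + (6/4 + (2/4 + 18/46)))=-958563457127/365475055968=-2.62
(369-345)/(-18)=-4/3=-1.33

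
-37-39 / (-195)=-184 / 5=-36.80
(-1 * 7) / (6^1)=-7 / 6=-1.17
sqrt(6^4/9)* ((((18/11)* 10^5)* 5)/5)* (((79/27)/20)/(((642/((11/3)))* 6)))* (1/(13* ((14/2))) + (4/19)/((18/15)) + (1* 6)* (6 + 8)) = 344973250000/14985243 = 23020.86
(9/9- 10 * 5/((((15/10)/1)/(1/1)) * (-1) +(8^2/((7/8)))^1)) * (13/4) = 3939/4012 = 0.98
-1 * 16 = -16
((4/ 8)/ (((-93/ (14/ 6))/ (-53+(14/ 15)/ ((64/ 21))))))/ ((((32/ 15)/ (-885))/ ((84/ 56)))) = -52230045/ 126976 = -411.34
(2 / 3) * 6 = 4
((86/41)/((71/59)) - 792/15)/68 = -371567/494870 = -0.75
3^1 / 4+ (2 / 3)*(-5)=-31 / 12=-2.58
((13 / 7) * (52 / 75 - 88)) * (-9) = 255372 / 175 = 1459.27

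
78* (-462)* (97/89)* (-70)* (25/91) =67221000/89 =755292.13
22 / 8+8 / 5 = 87 / 20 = 4.35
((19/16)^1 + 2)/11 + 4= 755/176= 4.29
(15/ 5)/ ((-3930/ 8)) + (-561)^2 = 206142251/ 655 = 314720.99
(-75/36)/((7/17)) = -425/84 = -5.06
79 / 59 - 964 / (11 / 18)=-1022899 / 649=-1576.12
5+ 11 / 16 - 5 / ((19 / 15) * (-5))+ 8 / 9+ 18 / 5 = 150013 / 13680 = 10.97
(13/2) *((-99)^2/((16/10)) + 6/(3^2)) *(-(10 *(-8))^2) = -764561200/3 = -254853733.33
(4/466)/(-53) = -2/12349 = -0.00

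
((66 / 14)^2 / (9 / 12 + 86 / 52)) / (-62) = -28314 / 189875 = -0.15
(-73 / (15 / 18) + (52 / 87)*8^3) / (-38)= -47507 / 8265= -5.75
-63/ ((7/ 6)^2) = -324/ 7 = -46.29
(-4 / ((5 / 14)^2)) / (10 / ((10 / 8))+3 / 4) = -448 / 125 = -3.58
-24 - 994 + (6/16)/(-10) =-81443/80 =-1018.04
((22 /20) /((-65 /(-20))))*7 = 154 /65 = 2.37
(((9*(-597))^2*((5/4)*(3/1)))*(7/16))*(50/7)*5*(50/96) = 451080140625/512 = 881015899.66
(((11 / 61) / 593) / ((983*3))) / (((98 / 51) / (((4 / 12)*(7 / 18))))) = 187 / 26881892604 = 0.00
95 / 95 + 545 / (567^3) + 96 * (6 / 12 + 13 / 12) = 27889492784 / 182284263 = 153.00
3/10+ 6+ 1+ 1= 83/10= 8.30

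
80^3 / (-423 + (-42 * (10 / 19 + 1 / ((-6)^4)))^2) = 8623521792000 / 1129756441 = 7633.08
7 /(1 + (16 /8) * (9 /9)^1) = 7 /3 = 2.33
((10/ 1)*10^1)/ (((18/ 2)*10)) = 10/ 9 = 1.11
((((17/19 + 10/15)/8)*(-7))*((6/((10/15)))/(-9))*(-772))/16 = -65.92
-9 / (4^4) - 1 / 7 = -319 / 1792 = -0.18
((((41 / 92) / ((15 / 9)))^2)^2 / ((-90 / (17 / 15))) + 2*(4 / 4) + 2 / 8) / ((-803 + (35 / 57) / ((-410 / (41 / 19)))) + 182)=-5455064378742687 / 1505648680852000000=-0.00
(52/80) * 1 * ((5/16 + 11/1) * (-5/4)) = -2353/256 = -9.19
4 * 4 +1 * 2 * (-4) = 8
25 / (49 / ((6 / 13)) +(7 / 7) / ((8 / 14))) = 60 / 259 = 0.23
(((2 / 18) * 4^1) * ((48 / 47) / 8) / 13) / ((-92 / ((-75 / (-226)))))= -25 / 1587989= -0.00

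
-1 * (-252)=252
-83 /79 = -1.05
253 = 253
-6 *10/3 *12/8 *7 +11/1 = -199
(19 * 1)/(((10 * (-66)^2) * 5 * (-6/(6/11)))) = -19/2395800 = -0.00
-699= -699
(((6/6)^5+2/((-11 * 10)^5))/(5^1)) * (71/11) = 571731049929/442890250000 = 1.29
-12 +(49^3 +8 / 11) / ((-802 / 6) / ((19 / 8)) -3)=-74212407 / 37169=-1996.62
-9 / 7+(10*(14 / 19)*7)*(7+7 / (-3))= 95527 / 399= 239.42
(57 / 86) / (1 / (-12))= -342 / 43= -7.95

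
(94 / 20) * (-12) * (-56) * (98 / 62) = 4992.31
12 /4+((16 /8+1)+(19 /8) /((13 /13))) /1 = 8.38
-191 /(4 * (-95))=0.50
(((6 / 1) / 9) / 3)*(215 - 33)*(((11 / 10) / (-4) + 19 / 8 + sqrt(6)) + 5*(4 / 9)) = 364*sqrt(6) / 9 + 70798 / 405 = 273.88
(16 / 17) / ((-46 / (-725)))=5800 / 391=14.83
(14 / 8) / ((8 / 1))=7 / 32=0.22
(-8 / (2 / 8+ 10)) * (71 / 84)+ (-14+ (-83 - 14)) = -111.66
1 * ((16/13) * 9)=144/13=11.08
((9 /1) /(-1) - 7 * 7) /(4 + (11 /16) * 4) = -232 /27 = -8.59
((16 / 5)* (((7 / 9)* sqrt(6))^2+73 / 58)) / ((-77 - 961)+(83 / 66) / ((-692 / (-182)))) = -93231776 / 6184712115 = -0.02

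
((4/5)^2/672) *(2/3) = 1/1575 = 0.00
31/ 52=0.60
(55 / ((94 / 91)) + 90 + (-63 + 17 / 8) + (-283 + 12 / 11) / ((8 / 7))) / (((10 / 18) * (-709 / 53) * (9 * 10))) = 9004011 / 36655300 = 0.25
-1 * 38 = -38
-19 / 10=-1.90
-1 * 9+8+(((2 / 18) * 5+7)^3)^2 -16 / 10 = 494330504387 / 2657205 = 186034.01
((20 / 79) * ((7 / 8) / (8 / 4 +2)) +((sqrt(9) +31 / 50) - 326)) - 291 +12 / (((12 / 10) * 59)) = -571583211 / 932200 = -613.16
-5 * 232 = -1160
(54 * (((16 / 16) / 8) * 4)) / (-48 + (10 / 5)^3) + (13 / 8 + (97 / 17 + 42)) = 48.66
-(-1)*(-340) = -340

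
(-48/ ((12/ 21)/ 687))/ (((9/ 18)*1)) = -115416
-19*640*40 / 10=-48640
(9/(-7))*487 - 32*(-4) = -3487/7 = -498.14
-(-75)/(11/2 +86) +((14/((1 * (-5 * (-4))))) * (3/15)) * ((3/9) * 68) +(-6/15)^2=760/183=4.15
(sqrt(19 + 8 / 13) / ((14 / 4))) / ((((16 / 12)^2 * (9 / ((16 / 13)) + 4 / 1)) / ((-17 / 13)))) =-0.08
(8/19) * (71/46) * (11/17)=3124/7429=0.42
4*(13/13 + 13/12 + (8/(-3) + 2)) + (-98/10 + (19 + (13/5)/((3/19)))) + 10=124/3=41.33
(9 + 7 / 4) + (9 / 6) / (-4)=83 / 8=10.38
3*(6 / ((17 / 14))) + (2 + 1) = 303 / 17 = 17.82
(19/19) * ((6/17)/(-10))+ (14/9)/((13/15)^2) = 29243/14365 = 2.04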